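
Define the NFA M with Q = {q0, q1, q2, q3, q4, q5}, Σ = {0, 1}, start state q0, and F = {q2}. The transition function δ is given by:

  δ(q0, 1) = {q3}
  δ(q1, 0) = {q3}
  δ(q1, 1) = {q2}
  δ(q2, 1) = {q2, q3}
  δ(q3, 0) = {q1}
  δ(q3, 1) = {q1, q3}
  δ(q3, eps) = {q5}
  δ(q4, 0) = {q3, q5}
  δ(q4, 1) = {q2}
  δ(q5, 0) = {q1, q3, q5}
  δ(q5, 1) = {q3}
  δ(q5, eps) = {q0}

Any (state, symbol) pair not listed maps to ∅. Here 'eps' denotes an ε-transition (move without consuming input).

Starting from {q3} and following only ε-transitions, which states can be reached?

{q0, q3, q5}

Begin with {q3}.
ε-move q3 → q5; add q5.
ε-move q5 → q0; add q0.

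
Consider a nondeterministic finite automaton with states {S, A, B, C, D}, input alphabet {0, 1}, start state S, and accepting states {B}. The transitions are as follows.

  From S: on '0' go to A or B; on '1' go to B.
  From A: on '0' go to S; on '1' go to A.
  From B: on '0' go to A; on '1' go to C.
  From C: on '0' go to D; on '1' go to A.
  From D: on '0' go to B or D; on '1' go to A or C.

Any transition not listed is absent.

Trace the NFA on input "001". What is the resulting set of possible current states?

{A, B}

Start in {S}.
Read '0': S→{A, B}; now {A, B}.
Read '0': A→{S}, B→{A}; now {S, A}.
Read '1': S→{B}, A→{A}; now {A, B}.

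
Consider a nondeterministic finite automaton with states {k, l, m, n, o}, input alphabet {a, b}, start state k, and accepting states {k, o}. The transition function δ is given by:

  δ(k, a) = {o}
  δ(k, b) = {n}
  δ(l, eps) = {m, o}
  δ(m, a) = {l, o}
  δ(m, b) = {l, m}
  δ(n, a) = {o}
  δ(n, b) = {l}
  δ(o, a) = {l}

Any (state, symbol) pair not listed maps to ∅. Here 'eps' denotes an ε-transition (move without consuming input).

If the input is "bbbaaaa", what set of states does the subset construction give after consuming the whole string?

{l, m, o}

Start in {k}.
Read 'b': {k} → {n}.
Read 'b': {n} → {l, m, o}.
Read 'b': {l, m, o} → {l, m, o}.
Read 'a': {l, m, o} → {l, m, o}.
Read 'a': {l, m, o} → {l, m, o}.
Read 'a': {l, m, o} → {l, m, o}.
Read 'a': {l, m, o} → {l, m, o}.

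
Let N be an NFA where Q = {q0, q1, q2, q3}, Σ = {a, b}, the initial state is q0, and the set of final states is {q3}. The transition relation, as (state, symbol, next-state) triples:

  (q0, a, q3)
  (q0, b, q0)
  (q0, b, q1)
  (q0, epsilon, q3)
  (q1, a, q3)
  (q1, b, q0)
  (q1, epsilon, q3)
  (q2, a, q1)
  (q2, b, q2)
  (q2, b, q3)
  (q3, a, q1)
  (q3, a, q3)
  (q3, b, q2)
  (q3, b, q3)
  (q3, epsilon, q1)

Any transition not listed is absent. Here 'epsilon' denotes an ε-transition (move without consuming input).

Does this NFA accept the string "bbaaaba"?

Start: ε-closure({q0}) = {q0, q1, q3}.
Read 'b': {q0, q1, q3} → {q0, q1, q2, q3}.
Read 'b': {q0, q1, q2, q3} → {q0, q1, q2, q3}.
Read 'a': {q0, q1, q2, q3} → {q1, q3}.
Read 'a': {q1, q3} → {q1, q3}.
Read 'a': {q1, q3} → {q1, q3}.
Read 'b': {q1, q3} → {q0, q1, q2, q3}.
Read 'a': {q0, q1, q2, q3} → {q1, q3}.
The final set {q1, q3} contains the accepting state q3.

Yes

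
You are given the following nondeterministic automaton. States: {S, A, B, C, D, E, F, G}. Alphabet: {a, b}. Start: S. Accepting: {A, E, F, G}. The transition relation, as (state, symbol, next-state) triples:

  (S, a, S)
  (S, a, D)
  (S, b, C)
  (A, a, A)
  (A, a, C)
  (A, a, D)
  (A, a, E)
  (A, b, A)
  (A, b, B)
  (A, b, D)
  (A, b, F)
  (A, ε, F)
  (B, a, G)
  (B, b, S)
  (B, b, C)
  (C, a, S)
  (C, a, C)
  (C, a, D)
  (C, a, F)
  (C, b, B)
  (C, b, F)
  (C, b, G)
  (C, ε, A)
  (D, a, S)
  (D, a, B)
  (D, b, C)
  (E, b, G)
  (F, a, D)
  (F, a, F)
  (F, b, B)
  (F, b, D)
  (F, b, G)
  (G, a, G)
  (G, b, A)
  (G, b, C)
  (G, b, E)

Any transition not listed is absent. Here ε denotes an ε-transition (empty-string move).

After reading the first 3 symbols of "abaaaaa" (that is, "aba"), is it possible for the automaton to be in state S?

Start in {S}.
Read 'a': {S} → {S, D}.
Read 'b': {S, D} → {A, C, F}.
Read 'a': {A, C, F} → {S, A, C, D, E, F}.
State S is in {S, A, C, D, E, F}.

Yes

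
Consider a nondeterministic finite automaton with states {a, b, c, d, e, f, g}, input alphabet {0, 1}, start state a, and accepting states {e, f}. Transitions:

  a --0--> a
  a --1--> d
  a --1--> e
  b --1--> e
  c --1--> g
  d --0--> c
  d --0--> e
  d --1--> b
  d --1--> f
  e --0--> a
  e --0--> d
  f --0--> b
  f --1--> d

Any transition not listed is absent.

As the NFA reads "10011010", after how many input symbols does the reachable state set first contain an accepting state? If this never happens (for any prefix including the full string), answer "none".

Start in {a}.
Read '1': {a} → {d, e}.
None of the earlier sets intersect F, but {d, e} does.

1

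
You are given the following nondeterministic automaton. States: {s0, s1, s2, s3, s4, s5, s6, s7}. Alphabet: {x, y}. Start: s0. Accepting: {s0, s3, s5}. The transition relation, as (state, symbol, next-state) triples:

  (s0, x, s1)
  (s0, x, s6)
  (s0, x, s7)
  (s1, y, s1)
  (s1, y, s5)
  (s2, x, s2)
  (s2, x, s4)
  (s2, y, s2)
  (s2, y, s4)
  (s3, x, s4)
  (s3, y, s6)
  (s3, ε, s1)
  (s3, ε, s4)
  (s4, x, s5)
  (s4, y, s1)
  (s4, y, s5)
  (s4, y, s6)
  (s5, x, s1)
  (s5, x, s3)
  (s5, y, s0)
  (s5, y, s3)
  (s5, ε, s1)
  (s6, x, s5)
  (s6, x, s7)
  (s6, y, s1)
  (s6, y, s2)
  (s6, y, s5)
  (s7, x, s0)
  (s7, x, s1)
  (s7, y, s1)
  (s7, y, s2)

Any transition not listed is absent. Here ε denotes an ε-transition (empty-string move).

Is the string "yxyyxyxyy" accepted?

No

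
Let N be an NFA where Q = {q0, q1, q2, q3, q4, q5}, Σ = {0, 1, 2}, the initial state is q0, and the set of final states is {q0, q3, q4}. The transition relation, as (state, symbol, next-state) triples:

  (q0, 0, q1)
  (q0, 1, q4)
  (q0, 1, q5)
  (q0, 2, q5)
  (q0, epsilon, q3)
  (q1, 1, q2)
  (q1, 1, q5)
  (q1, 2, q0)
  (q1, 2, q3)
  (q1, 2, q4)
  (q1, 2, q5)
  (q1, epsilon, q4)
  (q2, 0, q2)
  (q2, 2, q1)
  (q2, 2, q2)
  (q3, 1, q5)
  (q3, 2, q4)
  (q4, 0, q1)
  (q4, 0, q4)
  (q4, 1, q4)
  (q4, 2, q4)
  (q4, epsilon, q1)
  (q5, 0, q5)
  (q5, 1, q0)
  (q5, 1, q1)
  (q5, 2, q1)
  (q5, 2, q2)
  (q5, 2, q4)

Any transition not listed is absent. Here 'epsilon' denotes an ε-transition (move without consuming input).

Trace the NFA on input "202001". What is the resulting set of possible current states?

{q0, q1, q2, q3, q4, q5}

Start: ε-closure({q0}) = {q0, q3}.
Read '2': {q0, q3} → {q1, q4, q5}.
Read '0': {q1, q4, q5} → {q1, q4, q5}.
Read '2': {q1, q4, q5} → {q0, q1, q2, q3, q4, q5}.
Read '0': {q0, q1, q2, q3, q4, q5} → {q1, q2, q4, q5}.
Read '0': {q1, q2, q4, q5} → {q1, q2, q4, q5}.
Read '1': {q1, q2, q4, q5} → {q0, q1, q2, q3, q4, q5}.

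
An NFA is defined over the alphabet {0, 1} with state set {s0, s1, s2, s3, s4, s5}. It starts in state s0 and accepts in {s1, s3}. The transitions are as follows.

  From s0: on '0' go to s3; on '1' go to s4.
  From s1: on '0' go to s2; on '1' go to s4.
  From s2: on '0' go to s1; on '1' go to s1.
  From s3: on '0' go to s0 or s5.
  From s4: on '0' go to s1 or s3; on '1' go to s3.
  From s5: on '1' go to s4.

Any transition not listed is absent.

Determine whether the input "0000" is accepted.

Start in {s0}.
Read '0': s0→{s3}; now {s3}.
Read '0': s3→{s0, s5}; now {s0, s5}.
Read '0': s0→{s3}, s5→∅; now {s3}.
Read '0': s3→{s0, s5}; now {s0, s5}.
The final set {s0, s5} contains no accepting state.

No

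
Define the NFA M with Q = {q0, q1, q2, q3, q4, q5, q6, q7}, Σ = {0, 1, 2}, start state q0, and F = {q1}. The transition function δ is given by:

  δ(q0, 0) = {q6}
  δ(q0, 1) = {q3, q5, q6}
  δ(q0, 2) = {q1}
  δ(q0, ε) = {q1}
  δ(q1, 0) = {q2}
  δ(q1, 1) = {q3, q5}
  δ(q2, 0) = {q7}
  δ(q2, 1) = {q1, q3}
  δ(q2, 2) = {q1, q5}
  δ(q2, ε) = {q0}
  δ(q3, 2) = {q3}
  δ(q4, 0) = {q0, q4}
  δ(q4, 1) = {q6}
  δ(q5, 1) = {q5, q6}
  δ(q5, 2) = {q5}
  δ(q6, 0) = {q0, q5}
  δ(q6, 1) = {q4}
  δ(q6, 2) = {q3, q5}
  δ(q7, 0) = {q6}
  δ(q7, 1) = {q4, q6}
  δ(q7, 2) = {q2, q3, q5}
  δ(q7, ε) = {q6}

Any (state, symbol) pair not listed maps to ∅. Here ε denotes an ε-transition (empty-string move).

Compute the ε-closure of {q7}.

Begin with {q7}.
ε-move q7 → q6; add q6.

{q6, q7}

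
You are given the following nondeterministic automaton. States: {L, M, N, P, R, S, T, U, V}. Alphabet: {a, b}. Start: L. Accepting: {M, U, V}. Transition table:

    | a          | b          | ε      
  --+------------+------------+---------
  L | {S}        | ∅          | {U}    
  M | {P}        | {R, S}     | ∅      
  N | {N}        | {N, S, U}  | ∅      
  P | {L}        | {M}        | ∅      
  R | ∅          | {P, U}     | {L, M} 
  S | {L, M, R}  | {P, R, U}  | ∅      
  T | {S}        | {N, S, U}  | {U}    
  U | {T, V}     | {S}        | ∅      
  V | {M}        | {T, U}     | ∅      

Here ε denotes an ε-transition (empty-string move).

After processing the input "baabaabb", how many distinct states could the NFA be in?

7

Start: ε-closure({L}) = {L, U}.
Read 'b': {L, U} → {S}.
Read 'a': {S} → {L, M, R, U}.
Read 'a': {L, M, R, U} → {P, S, T, U, V}.
Read 'b': {P, S, T, U, V} → {L, M, N, P, R, S, T, U}.
Read 'a': {L, M, N, P, R, S, T, U} → {L, M, N, P, R, S, T, U, V}.
Read 'a': {L, M, N, P, R, S, T, U, V} → {L, M, N, P, R, S, T, U, V}.
Read 'b': {L, M, N, P, R, S, T, U, V} → {L, M, N, P, R, S, T, U}.
Read 'b': {L, M, N, P, R, S, T, U} → {L, M, N, P, R, S, U}.
That set has 7 states.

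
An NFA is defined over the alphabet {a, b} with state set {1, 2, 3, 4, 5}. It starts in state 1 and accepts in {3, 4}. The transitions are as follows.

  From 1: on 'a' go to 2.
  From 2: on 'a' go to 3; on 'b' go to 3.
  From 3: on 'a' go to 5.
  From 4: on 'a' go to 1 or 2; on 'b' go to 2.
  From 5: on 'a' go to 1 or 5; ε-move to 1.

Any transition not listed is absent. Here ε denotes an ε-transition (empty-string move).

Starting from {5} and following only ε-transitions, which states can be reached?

Begin with {5}.
ε-move 5 → 1; add 1.

{1, 5}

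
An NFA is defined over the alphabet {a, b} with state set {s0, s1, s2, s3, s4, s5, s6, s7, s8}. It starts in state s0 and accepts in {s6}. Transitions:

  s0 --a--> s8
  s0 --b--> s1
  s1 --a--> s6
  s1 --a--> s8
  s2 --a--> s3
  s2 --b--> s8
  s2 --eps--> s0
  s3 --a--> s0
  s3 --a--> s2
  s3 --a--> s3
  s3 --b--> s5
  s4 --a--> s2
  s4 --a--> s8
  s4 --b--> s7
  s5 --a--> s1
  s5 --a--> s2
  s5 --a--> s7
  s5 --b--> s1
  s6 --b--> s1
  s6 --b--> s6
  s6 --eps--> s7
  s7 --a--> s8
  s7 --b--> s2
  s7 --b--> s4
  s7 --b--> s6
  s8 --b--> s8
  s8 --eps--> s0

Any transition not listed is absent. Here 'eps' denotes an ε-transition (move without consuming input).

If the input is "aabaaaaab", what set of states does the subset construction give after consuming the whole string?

Start in {s0}.
Read 'a': {s0} → {s0, s8}.
Read 'a': {s0, s8} → {s0, s8}.
Read 'b': {s0, s8} → {s0, s1, s8}.
Read 'a': {s0, s1, s8} → {s0, s6, s7, s8}.
Read 'a': {s0, s6, s7, s8} → {s0, s8}.
Read 'a': {s0, s8} → {s0, s8}.
Read 'a': {s0, s8} → {s0, s8}.
Read 'a': {s0, s8} → {s0, s8}.
Read 'b': {s0, s8} → {s0, s1, s8}.

{s0, s1, s8}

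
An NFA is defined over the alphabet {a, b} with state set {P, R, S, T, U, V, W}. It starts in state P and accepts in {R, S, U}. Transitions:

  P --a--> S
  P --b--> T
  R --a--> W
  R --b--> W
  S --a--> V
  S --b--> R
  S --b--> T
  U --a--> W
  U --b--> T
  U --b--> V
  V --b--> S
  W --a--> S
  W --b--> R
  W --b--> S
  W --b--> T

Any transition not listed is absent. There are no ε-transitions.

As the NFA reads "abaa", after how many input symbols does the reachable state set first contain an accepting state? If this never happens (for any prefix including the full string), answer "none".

1

Start in {P}.
Read 'a': {P} → {S}.
None of the earlier sets intersect F, but {S} does.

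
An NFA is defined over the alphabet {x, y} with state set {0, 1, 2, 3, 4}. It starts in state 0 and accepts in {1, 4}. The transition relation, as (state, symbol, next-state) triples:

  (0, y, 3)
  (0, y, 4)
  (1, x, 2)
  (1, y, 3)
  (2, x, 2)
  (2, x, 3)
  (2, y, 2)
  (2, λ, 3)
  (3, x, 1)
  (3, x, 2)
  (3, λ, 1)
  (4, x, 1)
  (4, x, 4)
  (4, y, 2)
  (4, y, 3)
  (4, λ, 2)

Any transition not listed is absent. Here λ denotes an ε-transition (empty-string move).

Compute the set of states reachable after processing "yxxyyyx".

{1, 2, 3}

Start in {0}.
Read 'y': 0→{3, 4}; union {3, 4}; ε-closure = {1, 2, 3, 4}.
Read 'x': 1→{2}, 2→{2, 3}, 3→{1, 2}, 4→{1, 4}; now {1, 2, 3, 4}.
Read 'x': 1→{2}, 2→{2, 3}, 3→{1, 2}, 4→{1, 4}; now {1, 2, 3, 4}.
Read 'y': 1→{3}, 2→{2}, 3→∅, 4→{2, 3}; union {2, 3}; ε-closure = {1, 2, 3}.
Read 'y': 1→{3}, 2→{2}, 3→∅; union {2, 3}; ε-closure = {1, 2, 3}.
Read 'y': 1→{3}, 2→{2}, 3→∅; union {2, 3}; ε-closure = {1, 2, 3}.
Read 'x': 1→{2}, 2→{2, 3}, 3→{1, 2}; now {1, 2, 3}.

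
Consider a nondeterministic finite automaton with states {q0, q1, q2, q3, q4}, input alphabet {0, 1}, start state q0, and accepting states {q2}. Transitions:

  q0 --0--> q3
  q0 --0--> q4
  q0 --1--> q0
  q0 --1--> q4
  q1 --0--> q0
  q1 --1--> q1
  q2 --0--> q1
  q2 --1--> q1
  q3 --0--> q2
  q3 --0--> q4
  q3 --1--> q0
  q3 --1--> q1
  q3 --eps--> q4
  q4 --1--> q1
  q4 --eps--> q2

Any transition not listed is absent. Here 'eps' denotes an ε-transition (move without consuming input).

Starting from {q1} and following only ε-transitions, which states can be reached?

Begin with {q1}.
No ε-moves leave this set, so the closure equals the set itself.

{q1}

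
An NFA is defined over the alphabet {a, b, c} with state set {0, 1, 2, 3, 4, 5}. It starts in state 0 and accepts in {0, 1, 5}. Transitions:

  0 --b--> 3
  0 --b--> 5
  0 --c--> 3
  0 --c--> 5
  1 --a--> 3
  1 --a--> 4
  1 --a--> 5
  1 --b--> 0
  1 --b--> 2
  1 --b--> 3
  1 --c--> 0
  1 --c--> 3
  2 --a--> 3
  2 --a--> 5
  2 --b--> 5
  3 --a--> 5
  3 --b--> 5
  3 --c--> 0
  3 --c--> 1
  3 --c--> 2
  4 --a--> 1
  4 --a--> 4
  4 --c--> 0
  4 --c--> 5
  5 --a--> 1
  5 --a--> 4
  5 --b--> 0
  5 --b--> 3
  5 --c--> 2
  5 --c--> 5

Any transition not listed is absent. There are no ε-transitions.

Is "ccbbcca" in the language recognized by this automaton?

Yes

Start in {0}.
Read 'c': 0→{3, 5}; now {3, 5}.
Read 'c': 3→{0, 1, 2}, 5→{2, 5}; now {0, 1, 2, 5}.
Read 'b': 0→{3, 5}, 1→{0, 2, 3}, 2→{5}, 5→{0, 3}; now {0, 2, 3, 5}.
Read 'b': 0→{3, 5}, 2→{5}, 3→{5}, 5→{0, 3}; now {0, 3, 5}.
Read 'c': 0→{3, 5}, 3→{0, 1, 2}, 5→{2, 5}; now {0, 1, 2, 3, 5}.
Read 'c': 0→{3, 5}, 1→{0, 3}, 2→∅, 3→{0, 1, 2}, 5→{2, 5}; now {0, 1, 2, 3, 5}.
Read 'a': 0→∅, 1→{3, 4, 5}, 2→{3, 5}, 3→{5}, 5→{1, 4}; now {1, 3, 4, 5}.
The final set {1, 3, 4, 5} contains the accepting states 1, 5.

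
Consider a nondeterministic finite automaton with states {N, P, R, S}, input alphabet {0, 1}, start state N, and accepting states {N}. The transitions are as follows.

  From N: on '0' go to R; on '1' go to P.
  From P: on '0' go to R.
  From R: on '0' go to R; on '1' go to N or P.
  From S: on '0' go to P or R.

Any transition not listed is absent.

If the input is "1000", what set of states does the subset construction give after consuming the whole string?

{R}

Start in {N}.
Read '1': N→{P}; now {P}.
Read '0': P→{R}; now {R}.
Read '0': R→{R}; now {R}.
Read '0': R→{R}; now {R}.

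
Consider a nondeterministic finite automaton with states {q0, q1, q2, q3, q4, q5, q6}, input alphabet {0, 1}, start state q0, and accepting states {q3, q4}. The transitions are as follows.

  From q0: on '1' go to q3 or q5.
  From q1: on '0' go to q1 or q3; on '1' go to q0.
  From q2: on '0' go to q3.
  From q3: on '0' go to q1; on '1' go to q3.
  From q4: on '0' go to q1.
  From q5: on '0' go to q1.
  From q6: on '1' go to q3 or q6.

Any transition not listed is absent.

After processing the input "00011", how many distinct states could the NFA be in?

0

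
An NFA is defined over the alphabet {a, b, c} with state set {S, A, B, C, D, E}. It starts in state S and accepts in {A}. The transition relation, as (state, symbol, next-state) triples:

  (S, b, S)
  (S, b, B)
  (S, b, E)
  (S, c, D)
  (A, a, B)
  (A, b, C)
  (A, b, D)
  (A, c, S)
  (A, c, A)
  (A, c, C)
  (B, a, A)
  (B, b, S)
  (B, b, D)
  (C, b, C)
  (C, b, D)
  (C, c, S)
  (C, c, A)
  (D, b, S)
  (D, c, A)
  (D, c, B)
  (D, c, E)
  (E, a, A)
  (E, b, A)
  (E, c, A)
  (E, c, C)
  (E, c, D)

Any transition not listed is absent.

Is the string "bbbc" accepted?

Start in {S}.
Read 'b': S→{S, B, E}; now {S, B, E}.
Read 'b': S→{S, B, E}, B→{S, D}, E→{A}; now {S, A, B, D, E}.
Read 'b': S→{S, B, E}, A→{C, D}, B→{S, D}, D→{S}, E→{A}; now {S, A, B, C, D, E}.
Read 'c': S→{D}, A→{S, A, C}, B→∅, C→{S, A}, D→{A, B, E}, E→{A, C, D}; now {S, A, B, C, D, E}.
The final set {S, A, B, C, D, E} contains the accepting state A.

Yes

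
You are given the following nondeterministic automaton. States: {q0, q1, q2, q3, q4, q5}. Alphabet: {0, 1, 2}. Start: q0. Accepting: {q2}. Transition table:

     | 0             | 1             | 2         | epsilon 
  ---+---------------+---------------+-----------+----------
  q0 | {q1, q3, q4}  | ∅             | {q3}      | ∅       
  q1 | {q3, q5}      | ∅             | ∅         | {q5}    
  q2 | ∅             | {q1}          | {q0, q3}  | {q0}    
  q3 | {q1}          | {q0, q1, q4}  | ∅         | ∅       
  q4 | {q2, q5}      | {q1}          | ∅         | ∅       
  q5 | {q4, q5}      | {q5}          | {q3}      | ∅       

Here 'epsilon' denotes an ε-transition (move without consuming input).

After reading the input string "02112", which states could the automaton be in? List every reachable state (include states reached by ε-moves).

{q3}

Start in {q0}.
Read '0': q0→{q1, q3, q4}; union {q1, q3, q4}; ε-closure = {q1, q3, q4, q5}.
Read '2': q1→∅, q3→∅, q4→∅, q5→{q3}; now {q3}.
Read '1': q3→{q0, q1, q4}; union {q0, q1, q4}; ε-closure = {q0, q1, q4, q5}.
Read '1': q0→∅, q1→∅, q4→{q1}, q5→{q5}; now {q1, q5}.
Read '2': q1→∅, q5→{q3}; now {q3}.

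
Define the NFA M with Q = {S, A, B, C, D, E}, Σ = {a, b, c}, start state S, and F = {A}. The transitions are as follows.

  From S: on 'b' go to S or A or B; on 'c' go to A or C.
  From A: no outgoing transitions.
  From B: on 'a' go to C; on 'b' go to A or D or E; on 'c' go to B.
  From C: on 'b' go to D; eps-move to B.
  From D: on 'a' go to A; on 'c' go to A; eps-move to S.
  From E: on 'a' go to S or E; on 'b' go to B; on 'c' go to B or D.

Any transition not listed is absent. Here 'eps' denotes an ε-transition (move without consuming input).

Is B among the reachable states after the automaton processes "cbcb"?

Yes

Start in {S}.
Read 'c': S→{A, C}; union {A, C}; ε-closure = {A, B, C}.
Read 'b': A→∅, B→{A, D, E}, C→{D}; union {A, D, E}; ε-closure = {S, A, D, E}.
Read 'c': S→{A, C}, A→∅, D→{A}, E→{B, D}; union {A, B, C, D}; ε-closure = {S, A, B, C, D}.
Read 'b': S→{S, A, B}, A→∅, B→{A, D, E}, C→{D}, D→∅; now {S, A, B, D, E}.
State B is in {S, A, B, D, E}.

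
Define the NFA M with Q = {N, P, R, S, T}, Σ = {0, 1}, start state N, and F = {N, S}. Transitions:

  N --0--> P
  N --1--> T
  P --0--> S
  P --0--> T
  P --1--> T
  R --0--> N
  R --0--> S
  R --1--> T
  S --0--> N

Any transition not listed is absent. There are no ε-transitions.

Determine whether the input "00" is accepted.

Yes

Start in {N}.
Read '0': N→{P}; now {P}.
Read '0': P→{S, T}; now {S, T}.
The final set {S, T} contains the accepting state S.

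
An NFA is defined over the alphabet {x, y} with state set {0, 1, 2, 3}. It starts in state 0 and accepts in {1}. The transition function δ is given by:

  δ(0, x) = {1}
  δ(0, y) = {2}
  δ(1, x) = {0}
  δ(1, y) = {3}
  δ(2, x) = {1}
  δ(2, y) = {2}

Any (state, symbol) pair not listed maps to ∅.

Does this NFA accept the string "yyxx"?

Start in {0}.
Read 'y': 0→{2}; now {2}.
Read 'y': 2→{2}; now {2}.
Read 'x': 2→{1}; now {1}.
Read 'x': 1→{0}; now {0}.
The final set {0} contains no accepting state.

No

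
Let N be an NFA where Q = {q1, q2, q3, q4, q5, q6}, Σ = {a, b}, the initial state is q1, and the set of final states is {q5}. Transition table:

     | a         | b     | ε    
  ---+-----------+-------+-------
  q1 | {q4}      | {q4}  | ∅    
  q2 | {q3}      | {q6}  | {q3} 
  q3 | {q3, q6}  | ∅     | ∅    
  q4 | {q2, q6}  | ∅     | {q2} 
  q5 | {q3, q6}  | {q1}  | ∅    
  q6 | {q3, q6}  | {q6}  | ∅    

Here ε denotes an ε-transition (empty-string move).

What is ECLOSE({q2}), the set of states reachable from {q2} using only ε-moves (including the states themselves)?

{q2, q3}

Begin with {q2}.
ε-move q2 → q3; add q3.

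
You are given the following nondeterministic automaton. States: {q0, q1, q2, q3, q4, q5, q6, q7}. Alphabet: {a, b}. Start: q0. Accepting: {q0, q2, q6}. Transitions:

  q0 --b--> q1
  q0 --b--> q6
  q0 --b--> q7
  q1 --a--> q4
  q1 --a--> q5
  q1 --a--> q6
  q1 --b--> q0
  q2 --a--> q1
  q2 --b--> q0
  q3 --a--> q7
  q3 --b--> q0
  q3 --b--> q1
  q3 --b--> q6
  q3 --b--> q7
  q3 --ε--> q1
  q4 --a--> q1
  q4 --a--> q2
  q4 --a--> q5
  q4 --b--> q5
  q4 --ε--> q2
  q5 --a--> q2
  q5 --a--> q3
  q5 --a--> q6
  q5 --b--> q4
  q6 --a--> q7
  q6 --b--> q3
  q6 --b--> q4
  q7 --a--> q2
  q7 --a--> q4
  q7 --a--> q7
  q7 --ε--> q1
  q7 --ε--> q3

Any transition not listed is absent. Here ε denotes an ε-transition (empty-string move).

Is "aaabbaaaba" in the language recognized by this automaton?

Start in {q0}.
Read 'a': q0→∅; now ∅.
The set is empty and remains empty for the remaining 9 symbols.
The final set ∅ contains no accepting state.

No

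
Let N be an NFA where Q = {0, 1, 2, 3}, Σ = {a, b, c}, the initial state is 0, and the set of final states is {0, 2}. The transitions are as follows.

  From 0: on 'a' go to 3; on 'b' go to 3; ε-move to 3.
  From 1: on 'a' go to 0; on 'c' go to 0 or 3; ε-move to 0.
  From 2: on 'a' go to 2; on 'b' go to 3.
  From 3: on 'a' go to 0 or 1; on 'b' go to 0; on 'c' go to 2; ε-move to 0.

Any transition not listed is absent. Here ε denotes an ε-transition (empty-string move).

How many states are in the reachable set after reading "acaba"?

3

Start: ε-closure({0}) = {0, 3}.
Read 'a': {0, 3} → {0, 1, 3}.
Read 'c': {0, 1, 3} → {0, 2, 3}.
Read 'a': {0, 2, 3} → {0, 1, 2, 3}.
Read 'b': {0, 1, 2, 3} → {0, 3}.
Read 'a': {0, 3} → {0, 1, 3}.
That set has 3 states.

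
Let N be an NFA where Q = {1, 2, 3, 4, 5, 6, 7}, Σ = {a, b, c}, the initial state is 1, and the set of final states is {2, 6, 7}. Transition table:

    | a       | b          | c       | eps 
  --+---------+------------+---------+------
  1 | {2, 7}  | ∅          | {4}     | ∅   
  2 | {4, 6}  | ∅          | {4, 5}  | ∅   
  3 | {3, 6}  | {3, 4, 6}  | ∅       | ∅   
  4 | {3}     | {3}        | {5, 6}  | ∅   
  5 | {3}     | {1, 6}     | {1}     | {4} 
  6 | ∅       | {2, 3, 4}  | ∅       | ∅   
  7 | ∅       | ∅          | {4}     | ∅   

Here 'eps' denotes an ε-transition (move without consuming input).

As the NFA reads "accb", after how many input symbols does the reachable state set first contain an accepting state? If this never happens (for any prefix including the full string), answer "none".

1

Start in {1}.
Read 'a': {1} → {2, 7}.
None of the earlier sets intersect F, but {2, 7} does.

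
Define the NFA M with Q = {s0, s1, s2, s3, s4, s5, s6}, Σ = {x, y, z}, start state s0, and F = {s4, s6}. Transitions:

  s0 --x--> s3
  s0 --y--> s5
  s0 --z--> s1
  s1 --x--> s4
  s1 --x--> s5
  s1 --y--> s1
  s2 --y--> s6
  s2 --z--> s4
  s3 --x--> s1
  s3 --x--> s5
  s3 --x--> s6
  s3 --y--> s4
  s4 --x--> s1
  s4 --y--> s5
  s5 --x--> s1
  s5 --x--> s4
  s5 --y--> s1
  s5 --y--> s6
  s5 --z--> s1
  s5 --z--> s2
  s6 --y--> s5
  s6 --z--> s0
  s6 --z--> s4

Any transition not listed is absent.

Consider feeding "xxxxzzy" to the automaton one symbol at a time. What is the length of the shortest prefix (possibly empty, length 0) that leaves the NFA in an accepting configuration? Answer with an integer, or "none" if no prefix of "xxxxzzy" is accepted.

2

Start in {s0}.
Read 'x': s0→{s3}; now {s3}.
Read 'x': s3→{s1, s5, s6}; now {s1, s5, s6}.
None of the earlier sets intersect F, but {s1, s5, s6} does.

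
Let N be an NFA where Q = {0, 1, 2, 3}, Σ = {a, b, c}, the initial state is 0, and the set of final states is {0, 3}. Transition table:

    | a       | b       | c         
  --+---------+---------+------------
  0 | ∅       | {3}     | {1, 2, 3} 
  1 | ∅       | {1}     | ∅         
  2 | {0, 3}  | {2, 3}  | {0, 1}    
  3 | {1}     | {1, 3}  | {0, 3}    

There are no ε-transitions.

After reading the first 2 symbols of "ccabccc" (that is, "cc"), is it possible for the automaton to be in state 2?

No

Start in {0}.
Read 'c': 0→{1, 2, 3}; now {1, 2, 3}.
Read 'c': 1→∅, 2→{0, 1}, 3→{0, 3}; now {0, 1, 3}.
State 2 is not in {0, 1, 3}.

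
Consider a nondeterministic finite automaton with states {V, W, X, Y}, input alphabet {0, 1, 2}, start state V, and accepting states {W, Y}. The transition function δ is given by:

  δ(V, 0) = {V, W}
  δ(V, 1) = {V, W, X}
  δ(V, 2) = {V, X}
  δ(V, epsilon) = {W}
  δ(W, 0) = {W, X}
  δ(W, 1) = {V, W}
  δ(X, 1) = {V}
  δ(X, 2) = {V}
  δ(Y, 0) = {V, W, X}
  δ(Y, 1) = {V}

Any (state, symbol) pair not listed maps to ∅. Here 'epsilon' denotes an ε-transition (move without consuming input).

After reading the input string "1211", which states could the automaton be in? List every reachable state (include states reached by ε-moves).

{V, W, X}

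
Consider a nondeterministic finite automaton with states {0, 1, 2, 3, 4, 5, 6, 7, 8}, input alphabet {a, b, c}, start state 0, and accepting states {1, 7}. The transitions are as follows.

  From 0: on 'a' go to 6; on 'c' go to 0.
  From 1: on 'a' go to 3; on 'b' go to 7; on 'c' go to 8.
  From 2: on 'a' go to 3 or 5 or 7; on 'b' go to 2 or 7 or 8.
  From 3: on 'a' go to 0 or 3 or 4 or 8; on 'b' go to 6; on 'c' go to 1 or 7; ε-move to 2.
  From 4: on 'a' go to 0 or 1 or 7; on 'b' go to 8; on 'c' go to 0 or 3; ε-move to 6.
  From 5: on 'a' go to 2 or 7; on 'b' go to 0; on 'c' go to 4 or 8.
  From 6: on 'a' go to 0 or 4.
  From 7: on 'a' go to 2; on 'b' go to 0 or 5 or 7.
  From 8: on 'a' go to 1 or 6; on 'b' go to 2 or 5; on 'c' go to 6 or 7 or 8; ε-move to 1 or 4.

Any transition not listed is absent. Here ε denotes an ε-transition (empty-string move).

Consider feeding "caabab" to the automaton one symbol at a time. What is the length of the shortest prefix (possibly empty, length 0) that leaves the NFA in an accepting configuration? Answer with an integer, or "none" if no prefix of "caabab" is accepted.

4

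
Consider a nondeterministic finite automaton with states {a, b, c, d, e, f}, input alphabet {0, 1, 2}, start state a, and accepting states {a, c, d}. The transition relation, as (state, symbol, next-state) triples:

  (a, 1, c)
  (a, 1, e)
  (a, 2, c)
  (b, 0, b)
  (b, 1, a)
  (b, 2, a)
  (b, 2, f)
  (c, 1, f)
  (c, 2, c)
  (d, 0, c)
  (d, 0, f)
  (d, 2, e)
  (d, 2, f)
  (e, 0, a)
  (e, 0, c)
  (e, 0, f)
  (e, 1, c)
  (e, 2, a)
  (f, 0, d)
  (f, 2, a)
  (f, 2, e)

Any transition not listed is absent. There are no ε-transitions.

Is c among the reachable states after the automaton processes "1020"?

Start in {a}.
Read '1': {a} → {c, e}.
Read '0': {c, e} → {a, c, f}.
Read '2': {a, c, f} → {a, c, e}.
Read '0': {a, c, e} → {a, c, f}.
State c is in {a, c, f}.

Yes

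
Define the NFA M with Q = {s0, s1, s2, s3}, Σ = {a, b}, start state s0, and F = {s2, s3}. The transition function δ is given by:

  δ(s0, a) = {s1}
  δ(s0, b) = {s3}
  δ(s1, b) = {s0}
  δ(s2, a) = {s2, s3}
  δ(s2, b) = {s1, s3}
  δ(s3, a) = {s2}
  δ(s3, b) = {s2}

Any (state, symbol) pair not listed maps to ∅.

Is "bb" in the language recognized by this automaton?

Yes

Start in {s0}.
Read 'b': s0→{s3}; now {s3}.
Read 'b': s3→{s2}; now {s2}.
The final set {s2} contains the accepting state s2.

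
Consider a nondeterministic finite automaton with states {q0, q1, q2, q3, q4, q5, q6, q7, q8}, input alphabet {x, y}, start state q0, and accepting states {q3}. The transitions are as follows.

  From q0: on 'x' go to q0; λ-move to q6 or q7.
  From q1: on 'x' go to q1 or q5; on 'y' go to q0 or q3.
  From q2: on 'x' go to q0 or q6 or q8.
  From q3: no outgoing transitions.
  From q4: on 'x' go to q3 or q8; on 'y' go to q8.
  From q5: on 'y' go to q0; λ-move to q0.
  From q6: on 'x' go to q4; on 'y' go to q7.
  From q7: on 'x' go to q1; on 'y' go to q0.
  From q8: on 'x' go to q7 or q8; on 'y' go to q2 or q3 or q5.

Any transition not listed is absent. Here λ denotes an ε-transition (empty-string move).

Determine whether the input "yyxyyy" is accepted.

No

Start: ε-closure({q0}) = {q0, q6, q7}.
Read 'y': {q0, q6, q7} → {q0, q6, q7}.
Read 'y': {q0, q6, q7} → {q0, q6, q7}.
Read 'x': {q0, q6, q7} → {q0, q1, q4, q6, q7}.
Read 'y': {q0, q1, q4, q6, q7} → {q0, q3, q6, q7, q8}.
Read 'y': {q0, q3, q6, q7, q8} → {q0, q2, q3, q5, q6, q7}.
Read 'y': {q0, q2, q3, q5, q6, q7} → {q0, q6, q7}.
The final set {q0, q6, q7} contains no accepting state.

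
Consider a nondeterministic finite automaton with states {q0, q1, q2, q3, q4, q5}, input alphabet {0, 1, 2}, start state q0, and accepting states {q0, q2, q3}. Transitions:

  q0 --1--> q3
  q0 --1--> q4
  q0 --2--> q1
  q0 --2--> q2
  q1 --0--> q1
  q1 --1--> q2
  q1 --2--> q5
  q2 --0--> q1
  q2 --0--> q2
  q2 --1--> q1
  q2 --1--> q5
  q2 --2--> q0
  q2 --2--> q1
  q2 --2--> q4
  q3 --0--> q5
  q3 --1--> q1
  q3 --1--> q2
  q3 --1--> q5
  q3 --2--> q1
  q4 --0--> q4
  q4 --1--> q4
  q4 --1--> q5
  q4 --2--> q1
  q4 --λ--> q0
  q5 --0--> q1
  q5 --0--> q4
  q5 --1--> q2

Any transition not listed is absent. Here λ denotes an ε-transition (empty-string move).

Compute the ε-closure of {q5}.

{q5}

Begin with {q5}.
No ε-moves leave this set, so the closure equals the set itself.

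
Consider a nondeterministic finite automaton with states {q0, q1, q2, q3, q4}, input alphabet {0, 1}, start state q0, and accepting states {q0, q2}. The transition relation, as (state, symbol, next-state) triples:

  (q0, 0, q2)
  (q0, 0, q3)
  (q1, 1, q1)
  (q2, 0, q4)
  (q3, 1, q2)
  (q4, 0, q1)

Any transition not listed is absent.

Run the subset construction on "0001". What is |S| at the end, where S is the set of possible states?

1

Start in {q0}.
Read '0': {q0} → {q2, q3}.
Read '0': {q2, q3} → {q4}.
Read '0': {q4} → {q1}.
Read '1': {q1} → {q1}.
That set has 1 state.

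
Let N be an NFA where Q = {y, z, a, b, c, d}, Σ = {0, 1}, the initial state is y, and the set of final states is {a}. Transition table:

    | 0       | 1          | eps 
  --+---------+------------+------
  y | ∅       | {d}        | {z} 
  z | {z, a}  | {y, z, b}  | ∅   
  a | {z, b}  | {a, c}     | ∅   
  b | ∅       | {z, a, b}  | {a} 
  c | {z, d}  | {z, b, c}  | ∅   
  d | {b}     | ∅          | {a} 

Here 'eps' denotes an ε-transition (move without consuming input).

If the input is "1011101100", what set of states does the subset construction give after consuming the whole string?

{z, a, b}

Start: ε-closure({y}) = {y, z}.
Read '1': {y, z} → {y, z, a, b, d}.
Read '0': {y, z, a, b, d} → {z, a, b}.
Read '1': {z, a, b} → {y, z, a, b, c}.
Read '1': {y, z, a, b, c} → {y, z, a, b, c, d}.
Read '1': {y, z, a, b, c, d} → {y, z, a, b, c, d}.
Read '0': {y, z, a, b, c, d} → {z, a, b, d}.
Read '1': {z, a, b, d} → {y, z, a, b, c}.
Read '1': {y, z, a, b, c} → {y, z, a, b, c, d}.
Read '0': {y, z, a, b, c, d} → {z, a, b, d}.
Read '0': {z, a, b, d} → {z, a, b}.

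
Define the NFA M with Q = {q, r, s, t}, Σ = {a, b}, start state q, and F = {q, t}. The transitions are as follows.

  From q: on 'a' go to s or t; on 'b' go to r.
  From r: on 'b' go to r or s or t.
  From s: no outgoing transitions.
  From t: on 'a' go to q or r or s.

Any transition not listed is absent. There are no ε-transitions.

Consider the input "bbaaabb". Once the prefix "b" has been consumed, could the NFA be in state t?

No

Start in {q}.
Read 'b': q→{r}; now {r}.
State t is not in {r}.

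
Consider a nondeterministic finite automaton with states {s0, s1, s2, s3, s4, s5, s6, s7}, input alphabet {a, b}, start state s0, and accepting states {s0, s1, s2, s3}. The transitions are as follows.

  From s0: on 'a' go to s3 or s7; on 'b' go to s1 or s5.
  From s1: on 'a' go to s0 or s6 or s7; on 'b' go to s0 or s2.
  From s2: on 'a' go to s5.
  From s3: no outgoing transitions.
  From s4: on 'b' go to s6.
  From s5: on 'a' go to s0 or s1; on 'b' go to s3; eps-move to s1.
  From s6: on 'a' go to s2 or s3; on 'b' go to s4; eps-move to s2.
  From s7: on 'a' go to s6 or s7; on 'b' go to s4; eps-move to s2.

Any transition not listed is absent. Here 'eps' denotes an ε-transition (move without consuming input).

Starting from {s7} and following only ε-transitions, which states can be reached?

Begin with {s7}.
ε-move s7 → s2; add s2.

{s2, s7}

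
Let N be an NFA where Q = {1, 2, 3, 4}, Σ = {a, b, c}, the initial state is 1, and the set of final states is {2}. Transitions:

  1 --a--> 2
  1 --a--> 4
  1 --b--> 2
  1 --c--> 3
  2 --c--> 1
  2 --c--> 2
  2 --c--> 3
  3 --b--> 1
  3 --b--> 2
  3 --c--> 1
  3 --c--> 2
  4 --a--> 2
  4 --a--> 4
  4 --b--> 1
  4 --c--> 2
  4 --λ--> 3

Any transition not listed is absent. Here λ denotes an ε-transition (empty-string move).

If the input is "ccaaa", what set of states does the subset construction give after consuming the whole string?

{2, 3, 4}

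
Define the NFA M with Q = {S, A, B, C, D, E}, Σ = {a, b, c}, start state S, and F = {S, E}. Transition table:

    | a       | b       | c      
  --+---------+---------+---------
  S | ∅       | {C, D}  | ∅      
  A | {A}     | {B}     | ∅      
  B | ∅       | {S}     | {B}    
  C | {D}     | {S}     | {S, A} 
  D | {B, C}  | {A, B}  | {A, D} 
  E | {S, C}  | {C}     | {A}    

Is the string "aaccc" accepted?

No

Start in {S}.
Read 'a': {S} → ∅.
The set is empty and remains empty for the remaining 4 symbols.
The final set ∅ contains no accepting state.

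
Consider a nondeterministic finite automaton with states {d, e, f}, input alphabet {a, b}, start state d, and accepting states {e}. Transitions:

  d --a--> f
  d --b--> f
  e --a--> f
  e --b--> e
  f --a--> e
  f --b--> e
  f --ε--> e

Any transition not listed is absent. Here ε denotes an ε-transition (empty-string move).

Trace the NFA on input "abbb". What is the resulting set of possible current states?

{e}

Start in {d}.
Read 'a': {d} → {e, f}.
Read 'b': {e, f} → {e}.
Read 'b': {e} → {e}.
Read 'b': {e} → {e}.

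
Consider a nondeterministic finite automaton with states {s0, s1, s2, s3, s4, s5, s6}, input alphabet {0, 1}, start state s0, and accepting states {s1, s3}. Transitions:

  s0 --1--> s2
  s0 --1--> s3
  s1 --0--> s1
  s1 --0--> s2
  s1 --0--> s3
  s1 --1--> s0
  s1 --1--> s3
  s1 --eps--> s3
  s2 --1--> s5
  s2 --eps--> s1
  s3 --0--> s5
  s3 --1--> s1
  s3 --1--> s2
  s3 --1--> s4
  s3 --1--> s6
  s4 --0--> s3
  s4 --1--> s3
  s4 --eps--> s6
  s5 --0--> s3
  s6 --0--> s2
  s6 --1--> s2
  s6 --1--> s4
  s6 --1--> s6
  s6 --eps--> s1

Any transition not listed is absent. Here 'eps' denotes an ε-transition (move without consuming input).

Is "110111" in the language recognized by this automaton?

Yes

Start in {s0}.
Read '1': s0→{s2, s3}; union {s2, s3}; ε-closure = {s1, s2, s3}.
Read '1': s1→{s0, s3}, s2→{s5}, s3→{s1, s2, s4, s6}; now {s0, s1, s2, s3, s4, s5, s6}.
Read '0': s0→∅, s1→{s1, s2, s3}, s2→∅, s3→{s5}, s4→{s3}, s5→{s3}, s6→{s2}; now {s1, s2, s3, s5}.
Read '1': s1→{s0, s3}, s2→{s5}, s3→{s1, s2, s4, s6}, s5→∅; now {s0, s1, s2, s3, s4, s5, s6}.
Read '1': s0→{s2, s3}, s1→{s0, s3}, s2→{s5}, s3→{s1, s2, s4, s6}, s4→{s3}, s5→∅, s6→{s2, s4, s6}; now {s0, s1, s2, s3, s4, s5, s6}.
Read '1': s0→{s2, s3}, s1→{s0, s3}, s2→{s5}, s3→{s1, s2, s4, s6}, s4→{s3}, s5→∅, s6→{s2, s4, s6}; now {s0, s1, s2, s3, s4, s5, s6}.
The final set {s0, s1, s2, s3, s4, s5, s6} contains the accepting states s1, s3.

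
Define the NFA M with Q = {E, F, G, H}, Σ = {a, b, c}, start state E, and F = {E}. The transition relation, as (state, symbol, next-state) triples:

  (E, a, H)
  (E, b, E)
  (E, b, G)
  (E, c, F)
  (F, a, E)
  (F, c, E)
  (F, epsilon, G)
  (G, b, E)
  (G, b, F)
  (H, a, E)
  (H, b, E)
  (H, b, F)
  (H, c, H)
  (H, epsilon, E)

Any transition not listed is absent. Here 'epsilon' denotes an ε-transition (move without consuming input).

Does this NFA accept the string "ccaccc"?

Yes

Start in {E}.
Read 'c': {E} → {F, G}.
Read 'c': {F, G} → {E}.
Read 'a': {E} → {E, H}.
Read 'c': {E, H} → {E, F, G, H}.
Read 'c': {E, F, G, H} → {E, F, G, H}.
Read 'c': {E, F, G, H} → {E, F, G, H}.
The final set {E, F, G, H} contains the accepting state E.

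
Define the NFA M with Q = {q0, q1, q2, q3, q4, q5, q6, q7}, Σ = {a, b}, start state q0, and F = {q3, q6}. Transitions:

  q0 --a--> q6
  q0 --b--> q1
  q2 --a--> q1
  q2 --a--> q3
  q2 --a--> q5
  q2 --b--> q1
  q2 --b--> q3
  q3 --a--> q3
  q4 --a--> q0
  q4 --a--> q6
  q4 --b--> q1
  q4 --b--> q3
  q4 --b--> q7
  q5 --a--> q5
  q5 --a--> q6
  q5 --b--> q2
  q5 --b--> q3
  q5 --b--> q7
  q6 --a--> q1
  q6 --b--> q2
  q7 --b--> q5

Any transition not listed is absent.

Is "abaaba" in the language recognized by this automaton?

Start in {q0}.
Read 'a': {q0} → {q6}.
Read 'b': {q6} → {q2}.
Read 'a': {q2} → {q1, q3, q5}.
Read 'a': {q1, q3, q5} → {q3, q5, q6}.
Read 'b': {q3, q5, q6} → {q2, q3, q7}.
Read 'a': {q2, q3, q7} → {q1, q3, q5}.
The final set {q1, q3, q5} contains the accepting state q3.

Yes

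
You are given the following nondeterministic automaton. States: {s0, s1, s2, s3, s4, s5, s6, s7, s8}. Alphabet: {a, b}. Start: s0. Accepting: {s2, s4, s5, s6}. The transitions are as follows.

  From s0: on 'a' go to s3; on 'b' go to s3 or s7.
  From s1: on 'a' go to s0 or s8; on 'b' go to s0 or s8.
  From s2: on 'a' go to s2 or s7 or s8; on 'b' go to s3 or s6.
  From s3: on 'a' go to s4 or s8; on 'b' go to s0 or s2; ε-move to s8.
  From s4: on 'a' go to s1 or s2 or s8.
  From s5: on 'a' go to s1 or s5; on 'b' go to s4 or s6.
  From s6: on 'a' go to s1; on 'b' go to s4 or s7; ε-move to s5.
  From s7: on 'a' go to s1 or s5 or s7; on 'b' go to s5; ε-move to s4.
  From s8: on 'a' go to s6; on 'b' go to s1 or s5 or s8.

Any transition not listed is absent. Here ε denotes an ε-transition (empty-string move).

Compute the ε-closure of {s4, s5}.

{s4, s5}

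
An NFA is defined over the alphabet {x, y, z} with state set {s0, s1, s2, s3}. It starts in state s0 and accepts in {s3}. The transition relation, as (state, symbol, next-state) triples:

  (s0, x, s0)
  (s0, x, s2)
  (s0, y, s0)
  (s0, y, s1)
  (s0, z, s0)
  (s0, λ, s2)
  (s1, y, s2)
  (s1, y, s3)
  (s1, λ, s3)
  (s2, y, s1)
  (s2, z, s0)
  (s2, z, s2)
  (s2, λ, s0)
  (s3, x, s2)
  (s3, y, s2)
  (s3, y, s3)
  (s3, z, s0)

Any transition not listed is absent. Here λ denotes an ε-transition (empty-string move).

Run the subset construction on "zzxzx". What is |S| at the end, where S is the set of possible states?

2

Start: ε-closure({s0}) = {s0, s2}.
Read 'z': {s0, s2} → {s0, s2}.
Read 'z': {s0, s2} → {s0, s2}.
Read 'x': {s0, s2} → {s0, s2}.
Read 'z': {s0, s2} → {s0, s2}.
Read 'x': {s0, s2} → {s0, s2}.
That set has 2 states.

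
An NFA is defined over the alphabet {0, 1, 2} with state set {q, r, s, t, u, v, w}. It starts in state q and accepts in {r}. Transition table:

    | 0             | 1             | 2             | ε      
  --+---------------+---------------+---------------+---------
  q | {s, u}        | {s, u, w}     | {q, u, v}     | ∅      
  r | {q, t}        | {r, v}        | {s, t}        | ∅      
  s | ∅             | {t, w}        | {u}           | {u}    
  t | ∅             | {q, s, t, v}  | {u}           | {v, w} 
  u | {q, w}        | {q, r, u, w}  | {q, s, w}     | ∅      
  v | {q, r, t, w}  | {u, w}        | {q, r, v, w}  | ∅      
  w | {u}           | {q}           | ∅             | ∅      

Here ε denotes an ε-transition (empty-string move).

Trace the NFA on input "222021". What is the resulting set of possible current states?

Start in {q}.
Read '2': q→{q, u, v}; now {q, u, v}.
Read '2': q→{q, u, v}, u→{q, s, w}, v→{q, r, v, w}; now {q, r, s, u, v, w}.
Read '2': q→{q, u, v}, r→{s, t}, s→{u}, u→{q, s, w}, v→{q, r, v, w}, w→∅; now {q, r, s, t, u, v, w}.
Read '0': q→{s, u}, r→{q, t}, s→∅, t→∅, u→{q, w}, v→{q, r, t, w}, w→{u}; union {q, r, s, t, u, w}; ε-closure = {q, r, s, t, u, v, w}.
Read '2': q→{q, u, v}, r→{s, t}, s→{u}, t→{u}, u→{q, s, w}, v→{q, r, v, w}, w→∅; now {q, r, s, t, u, v, w}.
Read '1': q→{s, u, w}, r→{r, v}, s→{t, w}, t→{q, s, t, v}, u→{q, r, u, w}, v→{u, w}, w→{q}; now {q, r, s, t, u, v, w}.

{q, r, s, t, u, v, w}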